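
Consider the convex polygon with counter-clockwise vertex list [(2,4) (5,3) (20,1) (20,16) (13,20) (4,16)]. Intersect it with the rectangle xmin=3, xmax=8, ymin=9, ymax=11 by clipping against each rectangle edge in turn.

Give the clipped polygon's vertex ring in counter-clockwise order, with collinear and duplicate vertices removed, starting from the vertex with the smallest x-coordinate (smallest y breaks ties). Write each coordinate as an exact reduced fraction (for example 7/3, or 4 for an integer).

Clipped polygon: [(3,9) (8,9) (8,11) (19/6,11) (3,10)]

1. After x ≥ 3: [(3,10) (3,11/3) (5,3) (20,1) (20,16) (13,20) (4,16)]
2. After x ≤ 8: [(3,10) (3,11/3) (5,3) (8,13/5) (8,160/9) (4,16)]
3. After y ≥ 9: [(3,10) (3,9) (8,9) (8,160/9) (4,16)]
4. After y ≤ 11: [(19/6,11) (3,10) (3,9) (8,9) (8,11)]
5. Canonical ring: [(3,9) (8,9) (8,11) (19/6,11) (3,10)]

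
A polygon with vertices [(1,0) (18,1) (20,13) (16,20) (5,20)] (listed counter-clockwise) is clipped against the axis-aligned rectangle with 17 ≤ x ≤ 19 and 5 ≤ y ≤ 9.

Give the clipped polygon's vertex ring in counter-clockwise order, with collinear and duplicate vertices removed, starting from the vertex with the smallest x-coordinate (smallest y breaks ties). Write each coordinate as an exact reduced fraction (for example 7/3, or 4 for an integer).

Clipped polygon: [(17,5) (56/3,5) (19,7) (19,9) (17,9)]

1. After x ≥ 17: [(17,16/17) (18,1) (20,13) (17,73/4)]
2. After x ≤ 19: [(17,16/17) (18,1) (19,7) (19,59/4) (17,73/4)]
3. After y ≥ 5: [(17,5) (56/3,5) (19,7) (19,59/4) (17,73/4)]
4. After y ≤ 9: [(17,9) (17,5) (56/3,5) (19,7) (19,9)]
5. Canonical ring: [(17,5) (56/3,5) (19,7) (19,9) (17,9)]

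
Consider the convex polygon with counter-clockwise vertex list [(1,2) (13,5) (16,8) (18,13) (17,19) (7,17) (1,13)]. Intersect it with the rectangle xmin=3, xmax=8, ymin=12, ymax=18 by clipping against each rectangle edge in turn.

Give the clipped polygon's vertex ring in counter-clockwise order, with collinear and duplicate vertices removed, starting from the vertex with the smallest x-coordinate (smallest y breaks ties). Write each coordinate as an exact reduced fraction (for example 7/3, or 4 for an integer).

1. After x ≥ 3: [(3,5/2) (13,5) (16,8) (18,13) (17,19) (7,17) (3,43/3)]
2. After x ≤ 8: [(3,5/2) (8,15/4) (8,86/5) (7,17) (3,43/3)]
3. After y ≥ 12: [(3,12) (8,12) (8,86/5) (7,17) (3,43/3)]
4. After y ≤ 18: [(3,12) (8,12) (8,86/5) (7,17) (3,43/3)]
5. Canonical ring: [(3,12) (8,12) (8,86/5) (7,17) (3,43/3)]

Clipped polygon: [(3,12) (8,12) (8,86/5) (7,17) (3,43/3)]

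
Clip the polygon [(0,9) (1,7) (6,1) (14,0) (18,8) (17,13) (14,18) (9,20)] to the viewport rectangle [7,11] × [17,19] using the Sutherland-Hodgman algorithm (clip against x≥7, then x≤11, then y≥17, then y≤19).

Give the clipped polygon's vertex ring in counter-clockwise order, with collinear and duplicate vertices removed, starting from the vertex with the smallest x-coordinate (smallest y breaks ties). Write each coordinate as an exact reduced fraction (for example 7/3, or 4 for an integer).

Clipped polygon: [(7,17) (11,17) (11,19) (90/11,19) (7,158/9)]

1. After x ≥ 7: [(7,158/9) (7,7/8) (14,0) (18,8) (17,13) (14,18) (9,20)]
2. After x ≤ 11: [(7,158/9) (7,7/8) (11,3/8) (11,96/5) (9,20)]
3. After y ≥ 17: [(7,158/9) (7,17) (11,17) (11,96/5) (9,20)]
4. After y ≤ 19: [(90/11,19) (7,158/9) (7,17) (11,17) (11,19)]
5. Canonical ring: [(7,17) (11,17) (11,19) (90/11,19) (7,158/9)]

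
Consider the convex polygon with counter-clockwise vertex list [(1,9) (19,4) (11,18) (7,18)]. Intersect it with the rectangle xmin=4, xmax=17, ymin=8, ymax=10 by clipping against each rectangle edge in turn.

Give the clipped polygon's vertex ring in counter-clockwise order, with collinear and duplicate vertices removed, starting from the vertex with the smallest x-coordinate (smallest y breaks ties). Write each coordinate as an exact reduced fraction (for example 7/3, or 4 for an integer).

Clipped polygon: [(4,49/6) (23/5,8) (117/7,8) (109/7,10) (4,10)]

1. After x ≥ 4: [(4,27/2) (4,49/6) (19,4) (11,18) (7,18)]
2. After x ≤ 17: [(4,27/2) (4,49/6) (17,41/9) (17,15/2) (11,18) (7,18)]
3. After y ≥ 8: [(4,27/2) (4,49/6) (23/5,8) (117/7,8) (11,18) (7,18)]
4. After y ≤ 10: [(4,10) (4,49/6) (23/5,8) (117/7,8) (109/7,10)]
5. Canonical ring: [(4,49/6) (23/5,8) (117/7,8) (109/7,10) (4,10)]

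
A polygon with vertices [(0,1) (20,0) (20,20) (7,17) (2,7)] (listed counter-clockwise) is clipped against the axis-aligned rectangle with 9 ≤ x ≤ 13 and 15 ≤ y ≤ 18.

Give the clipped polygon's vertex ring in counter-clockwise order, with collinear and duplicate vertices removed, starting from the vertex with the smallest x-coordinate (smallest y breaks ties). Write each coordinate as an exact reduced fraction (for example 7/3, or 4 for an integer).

Clipped polygon: [(9,15) (13,15) (13,18) (34/3,18) (9,227/13)]

1. After x ≥ 9: [(9,11/20) (20,0) (20,20) (9,227/13)]
2. After x ≤ 13: [(9,11/20) (13,7/20) (13,239/13) (9,227/13)]
3. After y ≥ 15: [(9,15) (13,15) (13,239/13) (9,227/13)]
4. After y ≤ 18: [(9,15) (13,15) (13,18) (34/3,18) (9,227/13)]
5. Canonical ring: [(9,15) (13,15) (13,18) (34/3,18) (9,227/13)]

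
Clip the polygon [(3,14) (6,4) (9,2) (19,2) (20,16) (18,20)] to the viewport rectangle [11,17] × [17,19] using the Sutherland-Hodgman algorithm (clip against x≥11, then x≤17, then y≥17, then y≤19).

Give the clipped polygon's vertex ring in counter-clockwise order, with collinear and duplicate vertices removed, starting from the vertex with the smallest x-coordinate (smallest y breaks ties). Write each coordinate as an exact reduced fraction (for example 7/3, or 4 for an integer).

1. After x ≥ 11: [(11,86/5) (11,2) (19,2) (20,16) (18,20)]
2. After x ≤ 17: [(17,98/5) (11,86/5) (11,2) (17,2)]
3. After y ≥ 17: [(17,17) (17,98/5) (11,86/5) (11,17)]
4. After y ≤ 19: [(17,17) (17,19) (31/2,19) (11,86/5) (11,17)]
5. Canonical ring: [(11,17) (17,17) (17,19) (31/2,19) (11,86/5)]

Clipped polygon: [(11,17) (17,17) (17,19) (31/2,19) (11,86/5)]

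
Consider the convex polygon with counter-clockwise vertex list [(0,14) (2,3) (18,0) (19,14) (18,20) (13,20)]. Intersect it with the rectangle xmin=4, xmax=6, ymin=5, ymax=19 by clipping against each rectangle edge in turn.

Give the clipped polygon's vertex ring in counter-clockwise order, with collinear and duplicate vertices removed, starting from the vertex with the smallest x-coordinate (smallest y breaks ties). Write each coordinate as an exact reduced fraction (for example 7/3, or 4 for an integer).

1. After x ≥ 4: [(4,206/13) (4,21/8) (18,0) (19,14) (18,20) (13,20)]
2. After x ≤ 6: [(6,218/13) (4,206/13) (4,21/8) (6,9/4)]
3. After y ≥ 5: [(6,5) (6,218/13) (4,206/13) (4,5)]
4. After y ≤ 19: [(6,5) (6,218/13) (4,206/13) (4,5)]
5. Canonical ring: [(4,5) (6,5) (6,218/13) (4,206/13)]

Clipped polygon: [(4,5) (6,5) (6,218/13) (4,206/13)]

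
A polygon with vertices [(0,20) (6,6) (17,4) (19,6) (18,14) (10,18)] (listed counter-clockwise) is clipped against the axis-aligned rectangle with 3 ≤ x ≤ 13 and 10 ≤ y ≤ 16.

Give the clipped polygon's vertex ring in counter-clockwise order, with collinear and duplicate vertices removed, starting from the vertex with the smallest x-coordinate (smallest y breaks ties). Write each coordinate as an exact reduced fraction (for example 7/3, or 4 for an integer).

Clipped polygon: [(3,13) (30/7,10) (13,10) (13,16) (3,16)]

1. After x ≥ 3: [(3,97/5) (3,13) (6,6) (17,4) (19,6) (18,14) (10,18)]
2. After x ≤ 13: [(3,97/5) (3,13) (6,6) (13,52/11) (13,33/2) (10,18)]
3. After y ≥ 10: [(3,97/5) (3,13) (30/7,10) (13,10) (13,33/2) (10,18)]
4. After y ≤ 16: [(3,16) (3,13) (30/7,10) (13,10) (13,16)]
5. Canonical ring: [(3,13) (30/7,10) (13,10) (13,16) (3,16)]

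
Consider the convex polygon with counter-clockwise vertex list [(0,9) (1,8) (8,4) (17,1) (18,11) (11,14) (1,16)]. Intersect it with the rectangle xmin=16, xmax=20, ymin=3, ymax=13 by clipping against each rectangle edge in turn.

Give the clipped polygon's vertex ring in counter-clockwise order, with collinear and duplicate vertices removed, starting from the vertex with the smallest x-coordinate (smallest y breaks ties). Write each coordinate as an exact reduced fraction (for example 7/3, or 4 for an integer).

Clipped polygon: [(16,3) (86/5,3) (18,11) (16,83/7)]

1. After x ≥ 16: [(16,4/3) (17,1) (18,11) (16,83/7)]
2. After x ≤ 20: [(16,4/3) (17,1) (18,11) (16,83/7)]
3. After y ≥ 3: [(16,3) (86/5,3) (18,11) (16,83/7)]
4. After y ≤ 13: [(16,3) (86/5,3) (18,11) (16,83/7)]
5. Canonical ring: [(16,3) (86/5,3) (18,11) (16,83/7)]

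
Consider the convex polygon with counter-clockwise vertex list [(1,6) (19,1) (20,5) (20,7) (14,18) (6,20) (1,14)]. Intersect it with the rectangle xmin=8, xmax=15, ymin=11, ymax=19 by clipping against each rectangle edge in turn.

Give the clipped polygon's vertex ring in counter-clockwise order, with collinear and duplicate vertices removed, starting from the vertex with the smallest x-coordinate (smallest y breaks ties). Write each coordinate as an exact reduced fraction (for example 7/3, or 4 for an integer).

1. After x ≥ 8: [(8,73/18) (19,1) (20,5) (20,7) (14,18) (8,39/2)]
2. After x ≤ 15: [(8,73/18) (15,19/9) (15,97/6) (14,18) (8,39/2)]
3. After y ≥ 11: [(8,11) (15,11) (15,97/6) (14,18) (8,39/2)]
4. After y ≤ 19: [(8,19) (8,11) (15,11) (15,97/6) (14,18) (10,19)]
5. Canonical ring: [(8,11) (15,11) (15,97/6) (14,18) (10,19) (8,19)]

Clipped polygon: [(8,11) (15,11) (15,97/6) (14,18) (10,19) (8,19)]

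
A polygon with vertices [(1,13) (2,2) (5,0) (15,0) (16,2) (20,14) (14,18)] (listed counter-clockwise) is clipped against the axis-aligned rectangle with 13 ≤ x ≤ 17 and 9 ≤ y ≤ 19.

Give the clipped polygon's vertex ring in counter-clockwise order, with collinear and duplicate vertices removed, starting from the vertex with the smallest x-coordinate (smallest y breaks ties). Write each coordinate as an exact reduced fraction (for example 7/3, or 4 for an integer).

Clipped polygon: [(13,9) (17,9) (17,16) (14,18) (13,229/13)]

1. After x ≥ 13: [(13,229/13) (13,0) (15,0) (16,2) (20,14) (14,18)]
2. After x ≤ 17: [(13,229/13) (13,0) (15,0) (16,2) (17,5) (17,16) (14,18)]
3. After y ≥ 9: [(13,229/13) (13,9) (17,9) (17,16) (14,18)]
4. After y ≤ 19: [(13,229/13) (13,9) (17,9) (17,16) (14,18)]
5. Canonical ring: [(13,9) (17,9) (17,16) (14,18) (13,229/13)]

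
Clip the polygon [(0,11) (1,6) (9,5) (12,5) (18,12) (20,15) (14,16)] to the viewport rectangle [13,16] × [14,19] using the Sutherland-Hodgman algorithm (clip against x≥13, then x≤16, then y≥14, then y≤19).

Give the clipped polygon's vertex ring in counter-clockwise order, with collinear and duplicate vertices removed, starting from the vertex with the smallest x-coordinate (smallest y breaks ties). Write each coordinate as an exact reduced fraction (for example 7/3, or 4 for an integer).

1. After x ≥ 13: [(13,219/14) (13,37/6) (18,12) (20,15) (14,16)]
2. After x ≤ 16: [(13,219/14) (13,37/6) (16,29/3) (16,47/3) (14,16)]
3. After y ≥ 14: [(13,219/14) (13,14) (16,14) (16,47/3) (14,16)]
4. After y ≤ 19: [(13,219/14) (13,14) (16,14) (16,47/3) (14,16)]
5. Canonical ring: [(13,14) (16,14) (16,47/3) (14,16) (13,219/14)]

Clipped polygon: [(13,14) (16,14) (16,47/3) (14,16) (13,219/14)]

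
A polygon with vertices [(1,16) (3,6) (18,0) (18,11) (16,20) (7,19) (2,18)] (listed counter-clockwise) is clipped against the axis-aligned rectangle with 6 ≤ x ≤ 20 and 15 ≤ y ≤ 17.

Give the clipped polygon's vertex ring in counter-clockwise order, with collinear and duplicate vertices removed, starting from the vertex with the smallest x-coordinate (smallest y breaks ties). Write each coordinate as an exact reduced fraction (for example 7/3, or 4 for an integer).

1. After x ≥ 6: [(6,24/5) (18,0) (18,11) (16,20) (7,19) (6,94/5)]
2. After x ≤ 20: [(6,24/5) (18,0) (18,11) (16,20) (7,19) (6,94/5)]
3. After y ≥ 15: [(6,15) (154/9,15) (16,20) (7,19) (6,94/5)]
4. After y ≤ 17: [(6,17) (6,15) (154/9,15) (50/3,17)]
5. Canonical ring: [(6,15) (154/9,15) (50/3,17) (6,17)]

Clipped polygon: [(6,15) (154/9,15) (50/3,17) (6,17)]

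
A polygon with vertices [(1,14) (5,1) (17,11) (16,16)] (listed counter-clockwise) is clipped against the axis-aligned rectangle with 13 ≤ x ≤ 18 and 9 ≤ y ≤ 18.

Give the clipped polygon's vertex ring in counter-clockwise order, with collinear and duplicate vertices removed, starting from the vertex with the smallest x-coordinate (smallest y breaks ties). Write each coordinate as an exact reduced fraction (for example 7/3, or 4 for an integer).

Clipped polygon: [(13,9) (73/5,9) (17,11) (16,16) (13,78/5)]

1. After x ≥ 13: [(13,78/5) (13,23/3) (17,11) (16,16)]
2. After x ≤ 18: [(13,78/5) (13,23/3) (17,11) (16,16)]
3. After y ≥ 9: [(13,78/5) (13,9) (73/5,9) (17,11) (16,16)]
4. After y ≤ 18: [(13,78/5) (13,9) (73/5,9) (17,11) (16,16)]
5. Canonical ring: [(13,9) (73/5,9) (17,11) (16,16) (13,78/5)]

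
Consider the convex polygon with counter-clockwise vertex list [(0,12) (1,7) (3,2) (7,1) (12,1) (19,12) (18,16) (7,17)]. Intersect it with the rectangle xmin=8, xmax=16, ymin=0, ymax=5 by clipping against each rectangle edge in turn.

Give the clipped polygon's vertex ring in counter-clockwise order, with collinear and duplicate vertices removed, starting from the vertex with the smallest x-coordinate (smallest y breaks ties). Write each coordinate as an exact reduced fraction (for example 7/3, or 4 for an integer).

Clipped polygon: [(8,1) (12,1) (160/11,5) (8,5)]

1. After x ≥ 8: [(8,1) (12,1) (19,12) (18,16) (8,186/11)]
2. After x ≤ 16: [(8,1) (12,1) (16,51/7) (16,178/11) (8,186/11)]
3. After y ≥ 0: [(8,1) (12,1) (16,51/7) (16,178/11) (8,186/11)]
4. After y ≤ 5: [(8,5) (8,1) (12,1) (160/11,5)]
5. Canonical ring: [(8,1) (12,1) (160/11,5) (8,5)]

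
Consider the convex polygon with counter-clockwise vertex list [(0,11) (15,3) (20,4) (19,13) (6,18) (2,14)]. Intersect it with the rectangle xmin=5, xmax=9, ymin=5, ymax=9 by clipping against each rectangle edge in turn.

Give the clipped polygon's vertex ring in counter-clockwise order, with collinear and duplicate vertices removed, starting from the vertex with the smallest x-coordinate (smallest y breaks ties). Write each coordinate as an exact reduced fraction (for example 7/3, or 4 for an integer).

1. After x ≥ 5: [(5,25/3) (15,3) (20,4) (19,13) (6,18) (5,17)]
2. After x ≤ 9: [(5,25/3) (9,31/5) (9,219/13) (6,18) (5,17)]
3. After y ≥ 5: [(5,25/3) (9,31/5) (9,219/13) (6,18) (5,17)]
4. After y ≤ 9: [(5,9) (5,25/3) (9,31/5) (9,9)]
5. Canonical ring: [(5,25/3) (9,31/5) (9,9) (5,9)]

Clipped polygon: [(5,25/3) (9,31/5) (9,9) (5,9)]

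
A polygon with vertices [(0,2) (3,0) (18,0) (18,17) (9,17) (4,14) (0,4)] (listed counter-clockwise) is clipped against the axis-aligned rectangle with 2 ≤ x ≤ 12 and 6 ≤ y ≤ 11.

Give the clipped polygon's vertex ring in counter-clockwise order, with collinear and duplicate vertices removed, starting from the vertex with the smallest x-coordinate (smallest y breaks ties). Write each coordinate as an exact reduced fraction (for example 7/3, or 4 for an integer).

1. After x ≥ 2: [(2,2/3) (3,0) (18,0) (18,17) (9,17) (4,14) (2,9)]
2. After x ≤ 12: [(2,2/3) (3,0) (12,0) (12,17) (9,17) (4,14) (2,9)]
3. After y ≥ 6: [(2,6) (12,6) (12,17) (9,17) (4,14) (2,9)]
4. After y ≤ 11: [(2,6) (12,6) (12,11) (14/5,11) (2,9)]
5. Canonical ring: [(2,6) (12,6) (12,11) (14/5,11) (2,9)]

Clipped polygon: [(2,6) (12,6) (12,11) (14/5,11) (2,9)]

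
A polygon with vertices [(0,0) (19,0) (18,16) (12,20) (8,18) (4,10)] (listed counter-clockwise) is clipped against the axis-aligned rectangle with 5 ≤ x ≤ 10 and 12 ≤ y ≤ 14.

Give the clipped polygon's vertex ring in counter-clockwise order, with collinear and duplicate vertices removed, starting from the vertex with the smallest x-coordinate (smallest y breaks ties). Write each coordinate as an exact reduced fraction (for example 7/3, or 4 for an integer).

Clipped polygon: [(5,12) (10,12) (10,14) (6,14)]

1. After x ≥ 5: [(5,0) (19,0) (18,16) (12,20) (8,18) (5,12)]
2. After x ≤ 10: [(5,0) (10,0) (10,19) (8,18) (5,12)]
3. After y ≥ 12: [(5,12) (10,12) (10,19) (8,18) (5,12)]
4. After y ≤ 14: [(5,12) (10,12) (10,14) (6,14) (5,12)]
5. Canonical ring: [(5,12) (10,12) (10,14) (6,14)]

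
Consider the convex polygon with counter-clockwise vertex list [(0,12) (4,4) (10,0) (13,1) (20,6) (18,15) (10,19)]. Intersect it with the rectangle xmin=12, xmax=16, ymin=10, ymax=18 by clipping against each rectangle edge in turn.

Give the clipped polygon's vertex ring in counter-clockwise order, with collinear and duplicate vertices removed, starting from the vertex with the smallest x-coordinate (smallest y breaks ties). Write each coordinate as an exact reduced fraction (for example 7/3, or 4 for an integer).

1. After x ≥ 12: [(12,2/3) (13,1) (20,6) (18,15) (12,18)]
2. After x ≤ 16: [(12,2/3) (13,1) (16,22/7) (16,16) (12,18)]
3. After y ≥ 10: [(12,10) (16,10) (16,16) (12,18)]
4. After y ≤ 18: [(12,10) (16,10) (16,16) (12,18)]
5. Canonical ring: [(12,10) (16,10) (16,16) (12,18)]

Clipped polygon: [(12,10) (16,10) (16,16) (12,18)]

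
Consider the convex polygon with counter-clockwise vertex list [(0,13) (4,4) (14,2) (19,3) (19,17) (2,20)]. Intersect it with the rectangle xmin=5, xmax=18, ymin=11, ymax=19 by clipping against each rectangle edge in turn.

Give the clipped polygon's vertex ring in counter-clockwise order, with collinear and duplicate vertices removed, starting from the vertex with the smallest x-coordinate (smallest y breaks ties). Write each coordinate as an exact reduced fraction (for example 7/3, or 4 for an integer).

Clipped polygon: [(5,11) (18,11) (18,292/17) (23/3,19) (5,19)]

1. After x ≥ 5: [(5,19/5) (14,2) (19,3) (19,17) (5,331/17)]
2. After x ≤ 18: [(5,19/5) (14,2) (18,14/5) (18,292/17) (5,331/17)]
3. After y ≥ 11: [(5,11) (18,11) (18,292/17) (5,331/17)]
4. After y ≤ 19: [(5,19) (5,11) (18,11) (18,292/17) (23/3,19)]
5. Canonical ring: [(5,11) (18,11) (18,292/17) (23/3,19) (5,19)]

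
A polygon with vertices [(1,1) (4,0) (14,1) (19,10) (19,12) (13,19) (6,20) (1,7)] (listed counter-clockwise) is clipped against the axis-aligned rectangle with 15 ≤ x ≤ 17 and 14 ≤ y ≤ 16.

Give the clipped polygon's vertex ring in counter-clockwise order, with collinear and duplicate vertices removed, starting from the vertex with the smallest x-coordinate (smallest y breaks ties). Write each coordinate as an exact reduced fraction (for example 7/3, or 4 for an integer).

Clipped polygon: [(15,14) (17,14) (17,43/3) (109/7,16) (15,16)]

1. After x ≥ 15: [(15,14/5) (19,10) (19,12) (15,50/3)]
2. After x ≤ 17: [(15,14/5) (17,32/5) (17,43/3) (15,50/3)]
3. After y ≥ 14: [(15,14) (17,14) (17,43/3) (15,50/3)]
4. After y ≤ 16: [(15,16) (15,14) (17,14) (17,43/3) (109/7,16)]
5. Canonical ring: [(15,14) (17,14) (17,43/3) (109/7,16) (15,16)]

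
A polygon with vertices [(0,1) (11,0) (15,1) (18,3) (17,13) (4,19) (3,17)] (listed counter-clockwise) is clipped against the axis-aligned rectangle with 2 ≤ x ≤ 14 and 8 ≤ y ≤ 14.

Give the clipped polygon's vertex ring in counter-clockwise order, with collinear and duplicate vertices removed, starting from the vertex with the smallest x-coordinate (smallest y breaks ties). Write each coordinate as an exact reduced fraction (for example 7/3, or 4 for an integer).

1. After x ≥ 2: [(2,35/3) (2,9/11) (11,0) (15,1) (18,3) (17,13) (4,19) (3,17)]
2. After x ≤ 14: [(2,35/3) (2,9/11) (11,0) (14,3/4) (14,187/13) (4,19) (3,17)]
3. After y ≥ 8: [(2,35/3) (2,8) (14,8) (14,187/13) (4,19) (3,17)]
4. After y ≤ 14: [(39/16,14) (2,35/3) (2,8) (14,8) (14,14)]
5. Canonical ring: [(2,8) (14,8) (14,14) (39/16,14) (2,35/3)]

Clipped polygon: [(2,8) (14,8) (14,14) (39/16,14) (2,35/3)]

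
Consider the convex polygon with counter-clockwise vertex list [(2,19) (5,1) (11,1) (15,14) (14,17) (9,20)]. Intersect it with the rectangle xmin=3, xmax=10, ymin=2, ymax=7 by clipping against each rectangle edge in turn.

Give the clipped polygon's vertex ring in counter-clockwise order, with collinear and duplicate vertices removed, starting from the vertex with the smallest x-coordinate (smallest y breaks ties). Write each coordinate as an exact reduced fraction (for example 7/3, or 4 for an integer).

Clipped polygon: [(4,7) (29/6,2) (10,2) (10,7)]

1. After x ≥ 3: [(3,134/7) (3,13) (5,1) (11,1) (15,14) (14,17) (9,20)]
2. After x ≤ 10: [(3,134/7) (3,13) (5,1) (10,1) (10,97/5) (9,20)]
3. After y ≥ 2: [(3,134/7) (3,13) (29/6,2) (10,2) (10,97/5) (9,20)]
4. After y ≤ 7: [(4,7) (29/6,2) (10,2) (10,7)]
5. Canonical ring: [(4,7) (29/6,2) (10,2) (10,7)]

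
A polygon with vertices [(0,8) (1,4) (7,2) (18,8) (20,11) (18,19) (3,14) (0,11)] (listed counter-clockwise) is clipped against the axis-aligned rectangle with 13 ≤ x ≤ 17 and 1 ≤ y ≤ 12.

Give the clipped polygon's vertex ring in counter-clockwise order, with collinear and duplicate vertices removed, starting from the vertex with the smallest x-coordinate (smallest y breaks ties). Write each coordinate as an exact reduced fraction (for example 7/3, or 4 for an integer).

1. After x ≥ 13: [(13,58/11) (18,8) (20,11) (18,19) (13,52/3)]
2. After x ≤ 17: [(13,58/11) (17,82/11) (17,56/3) (13,52/3)]
3. After y ≥ 1: [(13,58/11) (17,82/11) (17,56/3) (13,52/3)]
4. After y ≤ 12: [(13,12) (13,58/11) (17,82/11) (17,12)]
5. Canonical ring: [(13,58/11) (17,82/11) (17,12) (13,12)]

Clipped polygon: [(13,58/11) (17,82/11) (17,12) (13,12)]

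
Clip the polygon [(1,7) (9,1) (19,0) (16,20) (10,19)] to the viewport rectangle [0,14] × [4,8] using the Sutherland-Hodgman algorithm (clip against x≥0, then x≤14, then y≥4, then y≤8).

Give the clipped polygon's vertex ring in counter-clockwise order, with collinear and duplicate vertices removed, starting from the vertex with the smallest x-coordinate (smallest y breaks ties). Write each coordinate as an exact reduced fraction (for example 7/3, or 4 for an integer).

1. After x ≥ 0: [(1,7) (9,1) (19,0) (16,20) (10,19)]
2. After x ≤ 14: [(1,7) (9,1) (14,1/2) (14,59/3) (10,19)]
3. After y ≥ 4: [(1,7) (5,4) (14,4) (14,59/3) (10,19)]
4. After y ≤ 8: [(7/4,8) (1,7) (5,4) (14,4) (14,8)]
5. Canonical ring: [(1,7) (5,4) (14,4) (14,8) (7/4,8)]

Clipped polygon: [(1,7) (5,4) (14,4) (14,8) (7/4,8)]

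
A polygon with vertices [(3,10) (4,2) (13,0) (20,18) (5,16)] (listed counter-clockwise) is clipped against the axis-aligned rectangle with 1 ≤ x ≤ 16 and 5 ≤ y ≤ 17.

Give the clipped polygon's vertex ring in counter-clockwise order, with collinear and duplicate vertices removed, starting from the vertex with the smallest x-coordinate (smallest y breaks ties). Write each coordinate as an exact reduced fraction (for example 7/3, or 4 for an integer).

Clipped polygon: [(3,10) (29/8,5) (269/18,5) (16,54/7) (16,17) (25/2,17) (5,16)]

1. After x ≥ 1: [(3,10) (4,2) (13,0) (20,18) (5,16)]
2. After x ≤ 16: [(3,10) (4,2) (13,0) (16,54/7) (16,262/15) (5,16)]
3. After y ≥ 5: [(3,10) (29/8,5) (269/18,5) (16,54/7) (16,262/15) (5,16)]
4. After y ≤ 17: [(3,10) (29/8,5) (269/18,5) (16,54/7) (16,17) (25/2,17) (5,16)]
5. Canonical ring: [(3,10) (29/8,5) (269/18,5) (16,54/7) (16,17) (25/2,17) (5,16)]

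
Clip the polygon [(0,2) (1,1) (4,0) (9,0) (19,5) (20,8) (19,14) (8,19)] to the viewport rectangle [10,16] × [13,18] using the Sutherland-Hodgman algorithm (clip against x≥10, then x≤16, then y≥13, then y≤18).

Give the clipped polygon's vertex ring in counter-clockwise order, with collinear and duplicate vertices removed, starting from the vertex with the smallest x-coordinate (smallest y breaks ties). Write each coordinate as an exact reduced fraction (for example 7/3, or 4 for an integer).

1. After x ≥ 10: [(10,1/2) (19,5) (20,8) (19,14) (10,199/11)]
2. After x ≤ 16: [(10,1/2) (16,7/2) (16,169/11) (10,199/11)]
3. After y ≥ 13: [(10,13) (16,13) (16,169/11) (10,199/11)]
4. After y ≤ 18: [(10,18) (10,13) (16,13) (16,169/11) (51/5,18)]
5. Canonical ring: [(10,13) (16,13) (16,169/11) (51/5,18) (10,18)]

Clipped polygon: [(10,13) (16,13) (16,169/11) (51/5,18) (10,18)]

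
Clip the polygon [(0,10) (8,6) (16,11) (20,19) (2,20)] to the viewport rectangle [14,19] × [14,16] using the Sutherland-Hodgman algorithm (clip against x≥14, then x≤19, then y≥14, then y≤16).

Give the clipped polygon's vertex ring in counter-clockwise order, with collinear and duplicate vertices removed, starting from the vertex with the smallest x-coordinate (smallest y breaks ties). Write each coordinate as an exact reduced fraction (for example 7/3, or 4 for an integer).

1. After x ≥ 14: [(14,39/4) (16,11) (20,19) (14,58/3)]
2. After x ≤ 19: [(14,39/4) (16,11) (19,17) (19,343/18) (14,58/3)]
3. After y ≥ 14: [(14,14) (35/2,14) (19,17) (19,343/18) (14,58/3)]
4. After y ≤ 16: [(14,16) (14,14) (35/2,14) (37/2,16)]
5. Canonical ring: [(14,14) (35/2,14) (37/2,16) (14,16)]

Clipped polygon: [(14,14) (35/2,14) (37/2,16) (14,16)]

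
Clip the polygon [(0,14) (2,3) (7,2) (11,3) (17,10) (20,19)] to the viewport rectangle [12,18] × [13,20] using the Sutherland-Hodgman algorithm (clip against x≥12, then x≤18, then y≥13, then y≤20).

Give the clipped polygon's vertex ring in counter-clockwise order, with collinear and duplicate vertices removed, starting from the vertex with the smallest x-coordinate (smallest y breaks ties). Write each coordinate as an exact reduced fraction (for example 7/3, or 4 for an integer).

Clipped polygon: [(12,13) (18,13) (18,37/2) (12,17)]

1. After x ≥ 12: [(12,17) (12,25/6) (17,10) (20,19)]
2. After x ≤ 18: [(18,37/2) (12,17) (12,25/6) (17,10) (18,13)]
3. After y ≥ 13: [(18,37/2) (12,17) (12,13) (18,13) (18,13)]
4. After y ≤ 20: [(18,37/2) (12,17) (12,13) (18,13) (18,13)]
5. Canonical ring: [(12,13) (18,13) (18,37/2) (12,17)]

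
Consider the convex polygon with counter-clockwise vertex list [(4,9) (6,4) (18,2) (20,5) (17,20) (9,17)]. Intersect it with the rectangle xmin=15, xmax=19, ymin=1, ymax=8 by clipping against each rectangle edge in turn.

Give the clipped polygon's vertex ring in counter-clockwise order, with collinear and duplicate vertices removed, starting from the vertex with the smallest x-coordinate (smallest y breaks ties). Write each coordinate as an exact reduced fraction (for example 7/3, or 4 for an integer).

Clipped polygon: [(15,5/2) (18,2) (19,7/2) (19,8) (15,8)]

1. After x ≥ 15: [(15,5/2) (18,2) (20,5) (17,20) (15,77/4)]
2. After x ≤ 19: [(15,5/2) (18,2) (19,7/2) (19,10) (17,20) (15,77/4)]
3. After y ≥ 1: [(15,5/2) (18,2) (19,7/2) (19,10) (17,20) (15,77/4)]
4. After y ≤ 8: [(15,8) (15,5/2) (18,2) (19,7/2) (19,8)]
5. Canonical ring: [(15,5/2) (18,2) (19,7/2) (19,8) (15,8)]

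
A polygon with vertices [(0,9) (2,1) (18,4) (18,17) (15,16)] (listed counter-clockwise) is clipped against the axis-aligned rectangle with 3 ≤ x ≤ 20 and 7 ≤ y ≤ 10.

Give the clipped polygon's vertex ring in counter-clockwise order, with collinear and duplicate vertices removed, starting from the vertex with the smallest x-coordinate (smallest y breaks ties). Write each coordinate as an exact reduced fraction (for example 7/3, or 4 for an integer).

1. After x ≥ 3: [(3,52/5) (3,19/16) (18,4) (18,17) (15,16)]
2. After x ≤ 20: [(3,52/5) (3,19/16) (18,4) (18,17) (15,16)]
3. After y ≥ 7: [(3,52/5) (3,7) (18,7) (18,17) (15,16)]
4. After y ≤ 10: [(3,10) (3,7) (18,7) (18,10)]
5. Canonical ring: [(3,7) (18,7) (18,10) (3,10)]

Clipped polygon: [(3,7) (18,7) (18,10) (3,10)]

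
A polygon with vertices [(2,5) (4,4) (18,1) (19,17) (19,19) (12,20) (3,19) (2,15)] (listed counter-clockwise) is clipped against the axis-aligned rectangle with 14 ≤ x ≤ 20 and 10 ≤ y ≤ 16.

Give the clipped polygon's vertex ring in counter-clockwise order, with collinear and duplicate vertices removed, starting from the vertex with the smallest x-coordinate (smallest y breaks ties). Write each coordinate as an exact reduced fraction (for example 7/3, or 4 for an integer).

1. After x ≥ 14: [(14,13/7) (18,1) (19,17) (19,19) (14,138/7)]
2. After x ≤ 20: [(14,13/7) (18,1) (19,17) (19,19) (14,138/7)]
3. After y ≥ 10: [(14,10) (297/16,10) (19,17) (19,19) (14,138/7)]
4. After y ≤ 16: [(14,16) (14,10) (297/16,10) (303/16,16)]
5. Canonical ring: [(14,10) (297/16,10) (303/16,16) (14,16)]

Clipped polygon: [(14,10) (297/16,10) (303/16,16) (14,16)]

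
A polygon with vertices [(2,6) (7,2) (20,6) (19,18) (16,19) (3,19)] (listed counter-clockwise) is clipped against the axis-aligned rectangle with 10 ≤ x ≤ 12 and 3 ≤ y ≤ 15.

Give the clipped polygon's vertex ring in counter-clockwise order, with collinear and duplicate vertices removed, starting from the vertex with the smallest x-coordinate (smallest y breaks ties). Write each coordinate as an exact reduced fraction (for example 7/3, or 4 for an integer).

1. After x ≥ 10: [(10,38/13) (20,6) (19,18) (16,19) (10,19)]
2. After x ≤ 12: [(10,38/13) (12,46/13) (12,19) (10,19)]
3. After y ≥ 3: [(10,3) (41/4,3) (12,46/13) (12,19) (10,19)]
4. After y ≤ 15: [(10,15) (10,3) (41/4,3) (12,46/13) (12,15)]
5. Canonical ring: [(10,3) (41/4,3) (12,46/13) (12,15) (10,15)]

Clipped polygon: [(10,3) (41/4,3) (12,46/13) (12,15) (10,15)]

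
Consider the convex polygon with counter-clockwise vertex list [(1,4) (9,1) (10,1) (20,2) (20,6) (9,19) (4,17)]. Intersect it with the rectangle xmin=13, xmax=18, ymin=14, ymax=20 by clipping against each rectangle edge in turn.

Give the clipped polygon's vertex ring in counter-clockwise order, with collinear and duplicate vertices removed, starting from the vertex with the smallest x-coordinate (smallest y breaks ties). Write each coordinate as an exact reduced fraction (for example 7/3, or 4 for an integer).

1. After x ≥ 13: [(13,13/10) (20,2) (20,6) (13,157/11)]
2. After x ≤ 18: [(13,13/10) (18,9/5) (18,92/11) (13,157/11)]
3. After y ≥ 14: [(13,14) (172/13,14) (13,157/11)]
4. After y ≤ 20: [(13,14) (172/13,14) (13,157/11)]
5. Canonical ring: [(13,14) (172/13,14) (13,157/11)]

Clipped polygon: [(13,14) (172/13,14) (13,157/11)]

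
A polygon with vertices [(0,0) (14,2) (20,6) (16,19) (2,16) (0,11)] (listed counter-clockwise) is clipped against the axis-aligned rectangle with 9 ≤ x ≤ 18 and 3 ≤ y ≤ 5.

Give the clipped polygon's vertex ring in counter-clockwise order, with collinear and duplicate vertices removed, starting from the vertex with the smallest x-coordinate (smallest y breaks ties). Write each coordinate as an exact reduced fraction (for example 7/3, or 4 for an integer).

Clipped polygon: [(9,3) (31/2,3) (18,14/3) (18,5) (9,5)]

1. After x ≥ 9: [(9,9/7) (14,2) (20,6) (16,19) (9,35/2)]
2. After x ≤ 18: [(9,9/7) (14,2) (18,14/3) (18,25/2) (16,19) (9,35/2)]
3. After y ≥ 3: [(9,3) (31/2,3) (18,14/3) (18,25/2) (16,19) (9,35/2)]
4. After y ≤ 5: [(9,5) (9,3) (31/2,3) (18,14/3) (18,5)]
5. Canonical ring: [(9,3) (31/2,3) (18,14/3) (18,5) (9,5)]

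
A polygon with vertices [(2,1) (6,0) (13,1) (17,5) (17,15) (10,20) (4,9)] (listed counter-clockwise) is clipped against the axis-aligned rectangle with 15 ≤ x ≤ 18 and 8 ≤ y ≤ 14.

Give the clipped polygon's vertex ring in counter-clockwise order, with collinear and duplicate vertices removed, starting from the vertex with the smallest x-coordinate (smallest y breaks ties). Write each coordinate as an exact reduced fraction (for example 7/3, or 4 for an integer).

Clipped polygon: [(15,8) (17,8) (17,14) (15,14)]

1. After x ≥ 15: [(15,3) (17,5) (17,15) (15,115/7)]
2. After x ≤ 18: [(15,3) (17,5) (17,15) (15,115/7)]
3. After y ≥ 8: [(15,8) (17,8) (17,15) (15,115/7)]
4. After y ≤ 14: [(15,14) (15,8) (17,8) (17,14)]
5. Canonical ring: [(15,8) (17,8) (17,14) (15,14)]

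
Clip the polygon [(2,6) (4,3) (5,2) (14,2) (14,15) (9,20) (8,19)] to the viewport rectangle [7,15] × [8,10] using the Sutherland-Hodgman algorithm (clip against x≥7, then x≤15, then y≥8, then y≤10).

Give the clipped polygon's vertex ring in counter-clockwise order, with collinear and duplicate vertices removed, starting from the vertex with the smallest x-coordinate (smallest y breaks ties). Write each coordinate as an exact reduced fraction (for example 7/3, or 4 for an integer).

Clipped polygon: [(7,8) (14,8) (14,10) (7,10)]

1. After x ≥ 7: [(7,101/6) (7,2) (14,2) (14,15) (9,20) (8,19)]
2. After x ≤ 15: [(7,101/6) (7,2) (14,2) (14,15) (9,20) (8,19)]
3. After y ≥ 8: [(7,101/6) (7,8) (14,8) (14,15) (9,20) (8,19)]
4. After y ≤ 10: [(7,10) (7,8) (14,8) (14,10)]
5. Canonical ring: [(7,8) (14,8) (14,10) (7,10)]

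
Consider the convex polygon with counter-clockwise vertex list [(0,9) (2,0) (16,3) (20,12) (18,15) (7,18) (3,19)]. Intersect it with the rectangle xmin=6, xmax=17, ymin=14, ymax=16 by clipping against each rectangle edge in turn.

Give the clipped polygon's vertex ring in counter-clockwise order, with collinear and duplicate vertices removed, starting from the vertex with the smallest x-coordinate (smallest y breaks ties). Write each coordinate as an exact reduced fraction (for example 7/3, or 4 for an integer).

1. After x ≥ 6: [(6,6/7) (16,3) (20,12) (18,15) (7,18) (6,73/4)]
2. After x ≤ 17: [(6,6/7) (16,3) (17,21/4) (17,168/11) (7,18) (6,73/4)]
3. After y ≥ 14: [(6,14) (17,14) (17,168/11) (7,18) (6,73/4)]
4. After y ≤ 16: [(6,16) (6,14) (17,14) (17,168/11) (43/3,16)]
5. Canonical ring: [(6,14) (17,14) (17,168/11) (43/3,16) (6,16)]

Clipped polygon: [(6,14) (17,14) (17,168/11) (43/3,16) (6,16)]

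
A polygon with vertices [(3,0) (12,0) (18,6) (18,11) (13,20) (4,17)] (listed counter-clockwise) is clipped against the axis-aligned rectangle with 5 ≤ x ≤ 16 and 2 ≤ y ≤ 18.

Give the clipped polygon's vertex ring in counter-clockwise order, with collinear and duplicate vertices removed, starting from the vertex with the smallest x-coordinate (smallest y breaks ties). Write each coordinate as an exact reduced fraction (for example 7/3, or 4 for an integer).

Clipped polygon: [(5,2) (14,2) (16,4) (16,73/5) (127/9,18) (7,18) (5,52/3)]

1. After x ≥ 5: [(5,0) (12,0) (18,6) (18,11) (13,20) (5,52/3)]
2. After x ≤ 16: [(5,0) (12,0) (16,4) (16,73/5) (13,20) (5,52/3)]
3. After y ≥ 2: [(5,2) (14,2) (16,4) (16,73/5) (13,20) (5,52/3)]
4. After y ≤ 18: [(5,2) (14,2) (16,4) (16,73/5) (127/9,18) (7,18) (5,52/3)]
5. Canonical ring: [(5,2) (14,2) (16,4) (16,73/5) (127/9,18) (7,18) (5,52/3)]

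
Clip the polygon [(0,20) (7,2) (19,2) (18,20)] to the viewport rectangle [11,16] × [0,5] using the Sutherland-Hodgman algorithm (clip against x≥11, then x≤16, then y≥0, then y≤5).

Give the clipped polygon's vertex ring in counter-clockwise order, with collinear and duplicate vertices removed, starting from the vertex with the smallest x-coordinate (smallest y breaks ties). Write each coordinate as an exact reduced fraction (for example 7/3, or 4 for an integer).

Clipped polygon: [(11,2) (16,2) (16,5) (11,5)]

1. After x ≥ 11: [(11,20) (11,2) (19,2) (18,20)]
2. After x ≤ 16: [(16,20) (11,20) (11,2) (16,2)]
3. After y ≥ 0: [(16,20) (11,20) (11,2) (16,2)]
4. After y ≤ 5: [(16,5) (11,5) (11,2) (16,2)]
5. Canonical ring: [(11,2) (16,2) (16,5) (11,5)]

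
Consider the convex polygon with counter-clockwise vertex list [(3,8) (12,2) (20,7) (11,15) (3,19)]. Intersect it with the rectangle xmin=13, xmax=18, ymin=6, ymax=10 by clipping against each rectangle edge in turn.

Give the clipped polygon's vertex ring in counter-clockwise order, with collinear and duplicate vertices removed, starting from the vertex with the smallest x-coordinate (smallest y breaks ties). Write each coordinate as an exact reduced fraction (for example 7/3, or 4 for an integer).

Clipped polygon: [(13,6) (18,6) (18,79/9) (133/8,10) (13,10)]

1. After x ≥ 13: [(13,21/8) (20,7) (13,119/9)]
2. After x ≤ 18: [(13,21/8) (18,23/4) (18,79/9) (13,119/9)]
3. After y ≥ 6: [(13,6) (18,6) (18,79/9) (13,119/9)]
4. After y ≤ 10: [(13,10) (13,6) (18,6) (18,79/9) (133/8,10)]
5. Canonical ring: [(13,6) (18,6) (18,79/9) (133/8,10) (13,10)]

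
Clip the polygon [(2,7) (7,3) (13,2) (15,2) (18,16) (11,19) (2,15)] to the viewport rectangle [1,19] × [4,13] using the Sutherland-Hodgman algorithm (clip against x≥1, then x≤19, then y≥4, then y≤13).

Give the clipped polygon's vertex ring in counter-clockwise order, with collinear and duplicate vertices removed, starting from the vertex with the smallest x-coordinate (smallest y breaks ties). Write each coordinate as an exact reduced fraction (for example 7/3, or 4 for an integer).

Clipped polygon: [(2,7) (23/4,4) (108/7,4) (243/14,13) (2,13)]

1. After x ≥ 1: [(2,7) (7,3) (13,2) (15,2) (18,16) (11,19) (2,15)]
2. After x ≤ 19: [(2,7) (7,3) (13,2) (15,2) (18,16) (11,19) (2,15)]
3. After y ≥ 4: [(2,7) (23/4,4) (108/7,4) (18,16) (11,19) (2,15)]
4. After y ≤ 13: [(2,13) (2,7) (23/4,4) (108/7,4) (243/14,13)]
5. Canonical ring: [(2,7) (23/4,4) (108/7,4) (243/14,13) (2,13)]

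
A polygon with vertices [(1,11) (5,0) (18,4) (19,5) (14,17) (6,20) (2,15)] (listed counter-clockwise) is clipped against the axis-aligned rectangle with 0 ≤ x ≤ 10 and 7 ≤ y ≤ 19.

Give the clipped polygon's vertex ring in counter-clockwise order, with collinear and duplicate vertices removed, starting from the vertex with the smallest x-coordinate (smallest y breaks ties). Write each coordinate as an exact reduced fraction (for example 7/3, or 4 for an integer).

Clipped polygon: [(1,11) (27/11,7) (10,7) (10,37/2) (26/3,19) (26/5,19) (2,15)]

1. After x ≥ 0: [(1,11) (5,0) (18,4) (19,5) (14,17) (6,20) (2,15)]
2. After x ≤ 10: [(1,11) (5,0) (10,20/13) (10,37/2) (6,20) (2,15)]
3. After y ≥ 7: [(1,11) (27/11,7) (10,7) (10,37/2) (6,20) (2,15)]
4. After y ≤ 19: [(1,11) (27/11,7) (10,7) (10,37/2) (26/3,19) (26/5,19) (2,15)]
5. Canonical ring: [(1,11) (27/11,7) (10,7) (10,37/2) (26/3,19) (26/5,19) (2,15)]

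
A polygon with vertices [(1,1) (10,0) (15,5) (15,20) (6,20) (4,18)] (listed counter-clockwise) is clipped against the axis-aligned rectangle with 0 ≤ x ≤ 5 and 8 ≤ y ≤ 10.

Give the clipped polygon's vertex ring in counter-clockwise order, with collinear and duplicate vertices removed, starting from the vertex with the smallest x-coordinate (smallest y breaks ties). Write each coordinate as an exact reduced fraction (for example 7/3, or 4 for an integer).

Clipped polygon: [(38/17,8) (5,8) (5,10) (44/17,10)]

1. After x ≥ 0: [(1,1) (10,0) (15,5) (15,20) (6,20) (4,18)]
2. After x ≤ 5: [(1,1) (5,5/9) (5,19) (4,18)]
3. After y ≥ 8: [(38/17,8) (5,8) (5,19) (4,18)]
4. After y ≤ 10: [(44/17,10) (38/17,8) (5,8) (5,10)]
5. Canonical ring: [(38/17,8) (5,8) (5,10) (44/17,10)]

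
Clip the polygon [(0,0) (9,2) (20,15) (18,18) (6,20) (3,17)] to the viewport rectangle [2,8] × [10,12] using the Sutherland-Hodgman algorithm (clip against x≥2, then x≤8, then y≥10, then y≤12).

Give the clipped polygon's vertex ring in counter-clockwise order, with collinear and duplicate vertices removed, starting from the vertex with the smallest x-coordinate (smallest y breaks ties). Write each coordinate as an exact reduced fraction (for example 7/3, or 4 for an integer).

Clipped polygon: [(2,10) (8,10) (8,12) (36/17,12) (2,34/3)]

1. After x ≥ 2: [(2,34/3) (2,4/9) (9,2) (20,15) (18,18) (6,20) (3,17)]
2. After x ≤ 8: [(2,34/3) (2,4/9) (8,16/9) (8,59/3) (6,20) (3,17)]
3. After y ≥ 10: [(2,34/3) (2,10) (8,10) (8,59/3) (6,20) (3,17)]
4. After y ≤ 12: [(36/17,12) (2,34/3) (2,10) (8,10) (8,12)]
5. Canonical ring: [(2,10) (8,10) (8,12) (36/17,12) (2,34/3)]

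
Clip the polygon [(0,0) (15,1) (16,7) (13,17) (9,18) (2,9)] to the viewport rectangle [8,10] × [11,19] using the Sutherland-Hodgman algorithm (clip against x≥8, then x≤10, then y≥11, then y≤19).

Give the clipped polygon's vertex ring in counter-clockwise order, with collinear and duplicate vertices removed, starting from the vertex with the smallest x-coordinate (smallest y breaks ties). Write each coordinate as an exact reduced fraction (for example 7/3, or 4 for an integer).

Clipped polygon: [(8,11) (10,11) (10,71/4) (9,18) (8,117/7)]

1. After x ≥ 8: [(8,8/15) (15,1) (16,7) (13,17) (9,18) (8,117/7)]
2. After x ≤ 10: [(8,8/15) (10,2/3) (10,71/4) (9,18) (8,117/7)]
3. After y ≥ 11: [(8,11) (10,11) (10,71/4) (9,18) (8,117/7)]
4. After y ≤ 19: [(8,11) (10,11) (10,71/4) (9,18) (8,117/7)]
5. Canonical ring: [(8,11) (10,11) (10,71/4) (9,18) (8,117/7)]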